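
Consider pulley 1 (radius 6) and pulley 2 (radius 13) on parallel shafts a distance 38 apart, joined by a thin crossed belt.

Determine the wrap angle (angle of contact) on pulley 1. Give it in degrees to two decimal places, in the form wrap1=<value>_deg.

wrap1=240.00_deg

crossed belt: β = asin((r1+r2)/C) = asin(19/38) = 30.0000°
wrap1 = wrap2 = π + 2β = 240.0000°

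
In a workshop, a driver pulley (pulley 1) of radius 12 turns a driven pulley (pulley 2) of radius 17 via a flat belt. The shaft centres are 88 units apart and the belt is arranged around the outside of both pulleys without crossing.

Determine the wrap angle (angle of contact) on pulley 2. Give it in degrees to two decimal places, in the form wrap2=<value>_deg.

open belt: β = asin((r2−r1)/C) = asin(5/88) = 3.2572°
wrap1 = π − 2β = 173.4856°
wrap2 = π + 2β = 186.5144°

wrap2=186.51_deg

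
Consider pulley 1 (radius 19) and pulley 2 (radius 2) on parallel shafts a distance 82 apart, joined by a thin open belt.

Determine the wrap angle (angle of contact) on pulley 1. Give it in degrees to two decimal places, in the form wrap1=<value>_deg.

open belt: β = asin((r2−r1)/C) = asin(-17/82) = -11.9652°
wrap1 = π − 2β = 203.9303°
wrap2 = π + 2β = 156.0697°

wrap1=203.93_deg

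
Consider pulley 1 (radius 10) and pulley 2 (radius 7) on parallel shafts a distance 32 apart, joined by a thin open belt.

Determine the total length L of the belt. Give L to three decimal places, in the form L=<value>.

open belt: β = asin((r2−r1)/C) = asin(-3/32) = -5.3794°
wrap1 = π − 2β = 190.7588°
wrap2 = π + 2β = 169.2412°
tangent length = C·cosβ = 31.8591
L = r1·wrap1 + r2·wrap2 + 2·C·cosβ = 10·3.3294 + 7·2.9538 + 2·31.8591 = 117.6885

L=117.689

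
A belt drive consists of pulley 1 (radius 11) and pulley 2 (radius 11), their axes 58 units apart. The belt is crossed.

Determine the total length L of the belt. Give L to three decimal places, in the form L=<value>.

crossed belt: β = asin((r1+r2)/C) = asin(22/58) = 22.2910°
wrap1 = wrap2 = π + 2β = 224.5819°
tangent length = C·cosβ = 53.6656
L = (r1+r2)·wrap + 2·C·cosβ = 22·3.9197 + 2·53.6656 = 193.5645

L=193.565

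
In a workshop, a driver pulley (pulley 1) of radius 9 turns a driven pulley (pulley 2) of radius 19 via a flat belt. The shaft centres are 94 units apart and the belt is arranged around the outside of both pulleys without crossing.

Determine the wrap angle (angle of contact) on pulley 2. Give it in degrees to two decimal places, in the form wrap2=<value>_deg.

open belt: β = asin((r2−r1)/C) = asin(10/94) = 6.1069°
wrap1 = π − 2β = 167.7863°
wrap2 = π + 2β = 192.2137°

wrap2=192.21_deg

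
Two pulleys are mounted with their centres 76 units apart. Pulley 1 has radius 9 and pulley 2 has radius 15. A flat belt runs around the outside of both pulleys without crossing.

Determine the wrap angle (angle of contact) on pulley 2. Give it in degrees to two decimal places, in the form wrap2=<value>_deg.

open belt: β = asin((r2−r1)/C) = asin(6/76) = 4.5281°
wrap1 = π − 2β = 170.9439°
wrap2 = π + 2β = 189.0561°

wrap2=189.06_deg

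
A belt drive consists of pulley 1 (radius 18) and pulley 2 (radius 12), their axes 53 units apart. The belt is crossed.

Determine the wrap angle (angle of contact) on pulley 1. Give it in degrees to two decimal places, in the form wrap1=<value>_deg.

wrap1=248.95_deg

crossed belt: β = asin((r1+r2)/C) = asin(30/53) = 34.4744°
wrap1 = wrap2 = π + 2β = 248.9488°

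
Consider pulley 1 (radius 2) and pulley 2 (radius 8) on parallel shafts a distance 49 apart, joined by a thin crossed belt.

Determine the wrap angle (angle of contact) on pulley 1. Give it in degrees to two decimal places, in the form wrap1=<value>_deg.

crossed belt: β = asin((r1+r2)/C) = asin(10/49) = 11.7757°
wrap1 = wrap2 = π + 2β = 203.5515°

wrap1=203.55_deg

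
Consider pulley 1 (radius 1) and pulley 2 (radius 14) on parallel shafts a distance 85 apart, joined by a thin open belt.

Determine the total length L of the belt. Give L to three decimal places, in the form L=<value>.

open belt: β = asin((r2−r1)/C) = asin(13/85) = 8.7974°
wrap1 = π − 2β = 162.4052°
wrap2 = π + 2β = 197.5948°
tangent length = C·cosβ = 84.0000
L = r1·wrap1 + r2·wrap2 + 2·C·cosβ = 1·2.8345 + 14·3.4487 + 2·84.0000 = 219.1160

L=219.116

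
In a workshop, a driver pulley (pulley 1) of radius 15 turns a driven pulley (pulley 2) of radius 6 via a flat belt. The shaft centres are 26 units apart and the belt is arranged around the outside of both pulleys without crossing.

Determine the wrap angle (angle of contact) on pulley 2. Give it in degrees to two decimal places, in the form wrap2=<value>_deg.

open belt: β = asin((r2−r1)/C) = asin(-9/26) = -20.2522°
wrap1 = π − 2β = 220.5045°
wrap2 = π + 2β = 139.4955°

wrap2=139.50_deg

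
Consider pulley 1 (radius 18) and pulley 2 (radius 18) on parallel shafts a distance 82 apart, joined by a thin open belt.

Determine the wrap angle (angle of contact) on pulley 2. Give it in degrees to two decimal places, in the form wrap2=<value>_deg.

wrap2=180.00_deg

open belt: β = asin((r2−r1)/C) = asin(0/82) = 0.0000°
wrap1 = π − 2β = 180.0000°
wrap2 = π + 2β = 180.0000°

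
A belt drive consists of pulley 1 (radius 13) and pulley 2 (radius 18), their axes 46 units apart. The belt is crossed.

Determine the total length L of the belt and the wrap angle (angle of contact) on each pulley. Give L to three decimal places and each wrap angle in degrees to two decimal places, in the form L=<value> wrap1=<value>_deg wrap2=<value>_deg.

L=211.208 wrap1=264.74_deg wrap2=264.74_deg

crossed belt: β = asin((r1+r2)/C) = asin(31/46) = 42.3698°
wrap1 = wrap2 = π + 2β = 264.7396°
tangent length = C·cosβ = 33.9853
L = (r1+r2)·wrap + 2·C·cosβ = 31·4.6206 + 2·33.9853 = 211.2085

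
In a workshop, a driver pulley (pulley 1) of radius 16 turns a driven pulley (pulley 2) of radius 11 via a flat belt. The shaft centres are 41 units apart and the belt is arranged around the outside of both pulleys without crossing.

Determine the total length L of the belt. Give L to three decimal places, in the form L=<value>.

open belt: β = asin((r2−r1)/C) = asin(-5/41) = -7.0047°
wrap1 = π − 2β = 194.0095°
wrap2 = π + 2β = 165.9905°
tangent length = C·cosβ = 40.6940
L = r1·wrap1 + r2·wrap2 + 2·C·cosβ = 16·3.3861 + 11·2.8971 + 2·40.6940 = 167.4335

L=167.434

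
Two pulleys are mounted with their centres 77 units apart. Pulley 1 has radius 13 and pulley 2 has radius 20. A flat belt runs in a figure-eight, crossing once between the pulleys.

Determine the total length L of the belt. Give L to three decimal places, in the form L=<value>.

crossed belt: β = asin((r1+r2)/C) = asin(33/77) = 25.3769°
wrap1 = wrap2 = π + 2β = 230.7539°
tangent length = C·cosβ = 69.5701
L = (r1+r2)·wrap + 2·C·cosβ = 33·4.0274 + 2·69.5701 = 272.0449

L=272.045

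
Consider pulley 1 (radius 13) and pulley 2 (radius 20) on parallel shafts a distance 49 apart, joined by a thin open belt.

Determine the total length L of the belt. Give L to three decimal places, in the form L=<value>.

open belt: β = asin((r2−r1)/C) = asin(7/49) = 8.2132°
wrap1 = π − 2β = 163.5736°
wrap2 = π + 2β = 196.4264°
tangent length = C·cosβ = 48.4974
L = r1·wrap1 + r2·wrap2 + 2·C·cosβ = 13·2.8549 + 20·3.4283 + 2·48.4974 = 202.6743

L=202.674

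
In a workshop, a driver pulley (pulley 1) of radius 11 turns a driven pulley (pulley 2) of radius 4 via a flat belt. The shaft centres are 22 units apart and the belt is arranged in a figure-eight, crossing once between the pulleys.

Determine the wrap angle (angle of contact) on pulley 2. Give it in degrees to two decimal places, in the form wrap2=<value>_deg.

wrap2=265.97_deg

crossed belt: β = asin((r1+r2)/C) = asin(15/22) = 42.9859°
wrap1 = wrap2 = π + 2β = 265.9718°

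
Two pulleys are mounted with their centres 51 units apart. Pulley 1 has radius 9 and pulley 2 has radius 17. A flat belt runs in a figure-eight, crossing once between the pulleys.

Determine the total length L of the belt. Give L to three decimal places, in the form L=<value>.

crossed belt: β = asin((r1+r2)/C) = asin(26/51) = 30.6508°
wrap1 = wrap2 = π + 2β = 241.3015°
tangent length = C·cosβ = 43.8748
L = (r1+r2)·wrap + 2·C·cosβ = 26·4.2115 + 2·43.8748 = 197.2488

L=197.249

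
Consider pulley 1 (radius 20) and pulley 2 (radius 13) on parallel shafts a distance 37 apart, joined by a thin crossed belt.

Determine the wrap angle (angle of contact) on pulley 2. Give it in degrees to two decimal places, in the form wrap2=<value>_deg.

crossed belt: β = asin((r1+r2)/C) = asin(33/37) = 63.1120°
wrap1 = wrap2 = π + 2β = 306.2239°

wrap2=306.22_deg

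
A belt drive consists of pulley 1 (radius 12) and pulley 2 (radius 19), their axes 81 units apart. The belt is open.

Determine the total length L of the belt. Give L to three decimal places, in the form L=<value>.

open belt: β = asin((r2−r1)/C) = asin(7/81) = 4.9577°
wrap1 = π − 2β = 170.0847°
wrap2 = π + 2β = 189.9153°
tangent length = C·cosβ = 80.6970
L = r1·wrap1 + r2·wrap2 + 2·C·cosβ = 12·2.9685 + 19·3.3146 + 2·80.6970 = 259.9947

L=259.995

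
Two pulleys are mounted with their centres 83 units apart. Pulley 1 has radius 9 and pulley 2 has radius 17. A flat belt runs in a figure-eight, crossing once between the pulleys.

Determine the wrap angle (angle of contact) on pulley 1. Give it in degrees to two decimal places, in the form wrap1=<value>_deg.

crossed belt: β = asin((r1+r2)/C) = asin(26/83) = 18.2554°
wrap1 = wrap2 = π + 2β = 216.5108°

wrap1=216.51_deg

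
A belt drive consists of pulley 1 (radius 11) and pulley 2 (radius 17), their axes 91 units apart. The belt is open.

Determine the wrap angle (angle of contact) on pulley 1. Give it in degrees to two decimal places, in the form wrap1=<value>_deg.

open belt: β = asin((r2−r1)/C) = asin(6/91) = 3.7805°
wrap1 = π − 2β = 172.4390°
wrap2 = π + 2β = 187.5610°

wrap1=172.44_deg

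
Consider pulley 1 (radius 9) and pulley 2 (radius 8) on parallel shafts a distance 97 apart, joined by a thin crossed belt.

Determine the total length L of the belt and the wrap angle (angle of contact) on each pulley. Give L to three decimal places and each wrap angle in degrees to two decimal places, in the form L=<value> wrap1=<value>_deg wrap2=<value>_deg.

L=250.394 wrap1=200.19_deg wrap2=200.19_deg

crossed belt: β = asin((r1+r2)/C) = asin(17/97) = 10.0937°
wrap1 = wrap2 = π + 2β = 200.1873°
tangent length = C·cosβ = 95.4987
L = (r1+r2)·wrap + 2·C·cosβ = 17·3.4939 + 2·95.4987 = 250.3942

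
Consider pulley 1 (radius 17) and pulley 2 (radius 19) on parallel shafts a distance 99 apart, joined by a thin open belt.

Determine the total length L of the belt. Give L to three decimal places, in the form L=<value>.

open belt: β = asin((r2−r1)/C) = asin(2/99) = 1.1576°
wrap1 = π − 2β = 177.6849°
wrap2 = π + 2β = 182.3151°
tangent length = C·cosβ = 98.9798
L = r1·wrap1 + r2·wrap2 + 2·C·cosβ = 17·3.1012 + 19·3.1820 + 2·98.9798 = 311.1377

L=311.138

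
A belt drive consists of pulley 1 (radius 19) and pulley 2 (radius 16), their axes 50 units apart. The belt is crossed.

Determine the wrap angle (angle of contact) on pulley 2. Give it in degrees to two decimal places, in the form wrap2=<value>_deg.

crossed belt: β = asin((r1+r2)/C) = asin(35/50) = 44.4270°
wrap1 = wrap2 = π + 2β = 268.8540°

wrap2=268.85_deg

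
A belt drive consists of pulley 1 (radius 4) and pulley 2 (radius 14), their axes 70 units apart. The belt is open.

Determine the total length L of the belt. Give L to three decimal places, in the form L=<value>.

open belt: β = asin((r2−r1)/C) = asin(10/70) = 8.2132°
wrap1 = π − 2β = 163.5736°
wrap2 = π + 2β = 196.4264°
tangent length = C·cosβ = 69.2820
L = r1·wrap1 + r2·wrap2 + 2·C·cosβ = 4·2.8549 + 14·3.4283 + 2·69.2820 = 197.9797

L=197.980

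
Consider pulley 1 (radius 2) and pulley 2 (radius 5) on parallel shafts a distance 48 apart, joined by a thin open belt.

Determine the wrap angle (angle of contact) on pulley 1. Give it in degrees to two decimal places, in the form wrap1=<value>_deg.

open belt: β = asin((r2−r1)/C) = asin(3/48) = 3.5833°
wrap1 = π − 2β = 172.8334°
wrap2 = π + 2β = 187.1666°

wrap1=172.83_deg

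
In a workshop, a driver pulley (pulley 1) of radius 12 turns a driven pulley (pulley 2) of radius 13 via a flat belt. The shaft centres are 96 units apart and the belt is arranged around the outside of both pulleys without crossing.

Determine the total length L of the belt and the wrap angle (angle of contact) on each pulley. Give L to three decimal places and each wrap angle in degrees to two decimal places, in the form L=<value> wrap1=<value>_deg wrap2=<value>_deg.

L=270.550 wrap1=178.81_deg wrap2=181.19_deg

open belt: β = asin((r2−r1)/C) = asin(1/96) = 0.5968°
wrap1 = π − 2β = 178.8063°
wrap2 = π + 2β = 181.1937°
tangent length = C·cosβ = 95.9948
L = r1·wrap1 + r2·wrap2 + 2·C·cosβ = 12·3.1208 + 13·3.1624 + 2·95.9948 = 270.5502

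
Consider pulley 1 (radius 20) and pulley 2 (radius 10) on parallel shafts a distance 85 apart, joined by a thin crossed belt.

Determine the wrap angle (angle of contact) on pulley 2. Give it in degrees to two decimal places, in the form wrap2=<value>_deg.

crossed belt: β = asin((r1+r2)/C) = asin(30/85) = 20.6673°
wrap1 = wrap2 = π + 2β = 221.3346°

wrap2=221.33_deg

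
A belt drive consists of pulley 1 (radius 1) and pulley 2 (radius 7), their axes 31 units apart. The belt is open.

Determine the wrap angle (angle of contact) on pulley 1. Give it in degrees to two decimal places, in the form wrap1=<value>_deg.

open belt: β = asin((r2−r1)/C) = asin(6/31) = 11.1599°
wrap1 = π − 2β = 157.6801°
wrap2 = π + 2β = 202.3199°

wrap1=157.68_deg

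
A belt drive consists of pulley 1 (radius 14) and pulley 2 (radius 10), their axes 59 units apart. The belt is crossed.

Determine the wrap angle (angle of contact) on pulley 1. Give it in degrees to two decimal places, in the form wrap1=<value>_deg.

crossed belt: β = asin((r1+r2)/C) = asin(24/59) = 24.0027°
wrap1 = wrap2 = π + 2β = 228.0054°

wrap1=228.01_deg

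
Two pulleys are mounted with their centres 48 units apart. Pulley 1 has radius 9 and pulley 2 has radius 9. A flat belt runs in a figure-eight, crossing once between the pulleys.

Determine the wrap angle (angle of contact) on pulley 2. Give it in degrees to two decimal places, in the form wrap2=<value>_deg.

crossed belt: β = asin((r1+r2)/C) = asin(18/48) = 22.0243°
wrap1 = wrap2 = π + 2β = 224.0486°

wrap2=224.05_deg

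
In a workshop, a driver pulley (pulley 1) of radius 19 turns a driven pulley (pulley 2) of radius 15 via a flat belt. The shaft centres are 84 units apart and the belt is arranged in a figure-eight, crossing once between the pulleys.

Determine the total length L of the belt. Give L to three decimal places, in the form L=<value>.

crossed belt: β = asin((r1+r2)/C) = asin(34/84) = 23.8762°
wrap1 = wrap2 = π + 2β = 227.7524°
tangent length = C·cosβ = 76.8115
L = (r1+r2)·wrap + 2·C·cosβ = 34·3.9750 + 2·76.8115 = 288.7739

L=288.774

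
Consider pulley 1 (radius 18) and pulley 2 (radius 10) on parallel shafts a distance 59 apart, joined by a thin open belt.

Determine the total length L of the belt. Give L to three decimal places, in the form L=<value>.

open belt: β = asin((r2−r1)/C) = asin(-8/59) = -7.7929°
wrap1 = π − 2β = 195.5858°
wrap2 = π + 2β = 164.4142°
tangent length = C·cosβ = 58.4551
L = r1·wrap1 + r2·wrap2 + 2·C·cosβ = 18·3.4136 + 10·2.8696 + 2·58.4551 = 207.0510

L=207.051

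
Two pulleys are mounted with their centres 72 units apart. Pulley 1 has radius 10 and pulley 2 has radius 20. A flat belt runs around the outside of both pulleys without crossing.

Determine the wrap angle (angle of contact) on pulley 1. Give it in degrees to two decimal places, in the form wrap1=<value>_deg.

wrap1=164.03_deg

open belt: β = asin((r2−r1)/C) = asin(10/72) = 7.9836°
wrap1 = π − 2β = 164.0329°
wrap2 = π + 2β = 195.9671°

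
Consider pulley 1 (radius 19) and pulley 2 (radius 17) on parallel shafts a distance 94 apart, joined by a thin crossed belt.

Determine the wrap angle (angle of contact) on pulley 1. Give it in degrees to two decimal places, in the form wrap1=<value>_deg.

crossed belt: β = asin((r1+r2)/C) = asin(36/94) = 22.5183°
wrap1 = wrap2 = π + 2β = 225.0366°

wrap1=225.04_deg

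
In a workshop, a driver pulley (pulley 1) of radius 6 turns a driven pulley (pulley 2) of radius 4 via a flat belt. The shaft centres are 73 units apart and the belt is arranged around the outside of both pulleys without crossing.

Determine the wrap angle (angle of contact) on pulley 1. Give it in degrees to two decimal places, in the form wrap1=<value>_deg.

open belt: β = asin((r2−r1)/C) = asin(-2/73) = -1.5699°
wrap1 = π − 2β = 183.1399°
wrap2 = π + 2β = 176.8601°

wrap1=183.14_deg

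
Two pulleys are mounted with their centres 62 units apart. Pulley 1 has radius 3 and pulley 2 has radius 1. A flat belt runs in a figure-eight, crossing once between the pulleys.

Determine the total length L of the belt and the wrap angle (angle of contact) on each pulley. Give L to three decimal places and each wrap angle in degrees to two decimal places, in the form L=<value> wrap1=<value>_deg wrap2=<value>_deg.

crossed belt: β = asin((r1+r2)/C) = asin(4/62) = 3.6991°
wrap1 = wrap2 = π + 2β = 187.3981°
tangent length = C·cosβ = 61.8708
L = (r1+r2)·wrap + 2·C·cosβ = 4·3.2707 + 2·61.8708 = 136.8245

L=136.825 wrap1=187.40_deg wrap2=187.40_deg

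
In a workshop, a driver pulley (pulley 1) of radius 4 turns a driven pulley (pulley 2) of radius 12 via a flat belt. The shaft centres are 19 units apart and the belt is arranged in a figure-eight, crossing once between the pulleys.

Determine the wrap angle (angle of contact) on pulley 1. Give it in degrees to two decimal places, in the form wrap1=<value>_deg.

crossed belt: β = asin((r1+r2)/C) = asin(16/19) = 57.3631°
wrap1 = wrap2 = π + 2β = 294.7262°

wrap1=294.73_deg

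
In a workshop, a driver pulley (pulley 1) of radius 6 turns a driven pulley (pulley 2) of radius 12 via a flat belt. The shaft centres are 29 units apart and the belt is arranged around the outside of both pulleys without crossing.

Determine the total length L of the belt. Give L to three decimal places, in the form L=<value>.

open belt: β = asin((r2−r1)/C) = asin(6/29) = 11.9405°
wrap1 = π − 2β = 156.1189°
wrap2 = π + 2β = 203.8811°
tangent length = C·cosβ = 28.3725
L = r1·wrap1 + r2·wrap2 + 2·C·cosβ = 6·2.7248 + 12·3.5584 + 2·28.3725 = 115.7945

L=115.795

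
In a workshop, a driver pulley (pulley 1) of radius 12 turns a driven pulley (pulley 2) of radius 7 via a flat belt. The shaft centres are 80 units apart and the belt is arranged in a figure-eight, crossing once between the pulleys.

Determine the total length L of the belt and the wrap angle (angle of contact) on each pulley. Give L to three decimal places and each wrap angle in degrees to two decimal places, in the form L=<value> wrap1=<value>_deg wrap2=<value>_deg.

crossed belt: β = asin((r1+r2)/C) = asin(19/80) = 13.7390°
wrap1 = wrap2 = π + 2β = 207.4781°
tangent length = C·cosβ = 77.7110
L = (r1+r2)·wrap + 2·C·cosβ = 19·3.6212 + 2·77.7110 = 224.2243

L=224.224 wrap1=207.48_deg wrap2=207.48_deg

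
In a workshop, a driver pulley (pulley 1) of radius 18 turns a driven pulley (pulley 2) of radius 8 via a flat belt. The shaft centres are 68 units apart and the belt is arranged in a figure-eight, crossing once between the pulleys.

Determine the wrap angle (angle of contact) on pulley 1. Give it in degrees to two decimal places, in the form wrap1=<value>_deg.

wrap1=224.96_deg

crossed belt: β = asin((r1+r2)/C) = asin(26/68) = 22.4795°
wrap1 = wrap2 = π + 2β = 224.9590°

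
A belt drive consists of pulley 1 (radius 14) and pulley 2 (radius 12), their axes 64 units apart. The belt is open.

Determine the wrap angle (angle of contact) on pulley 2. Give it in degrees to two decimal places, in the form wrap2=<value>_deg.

wrap2=176.42_deg

open belt: β = asin((r2−r1)/C) = asin(-2/64) = -1.7908°
wrap1 = π − 2β = 183.5816°
wrap2 = π + 2β = 176.4184°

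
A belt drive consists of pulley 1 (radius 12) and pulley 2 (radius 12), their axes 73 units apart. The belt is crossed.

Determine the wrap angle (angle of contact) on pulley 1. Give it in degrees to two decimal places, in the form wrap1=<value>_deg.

wrap1=218.39_deg

crossed belt: β = asin((r1+r2)/C) = asin(24/73) = 19.1940°
wrap1 = wrap2 = π + 2β = 218.3879°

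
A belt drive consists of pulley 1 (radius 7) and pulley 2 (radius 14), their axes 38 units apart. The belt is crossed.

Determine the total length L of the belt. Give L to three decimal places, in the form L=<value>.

crossed belt: β = asin((r1+r2)/C) = asin(21/38) = 33.5477°
wrap1 = wrap2 = π + 2β = 247.0955°
tangent length = C·cosβ = 31.6702
L = (r1+r2)·wrap + 2·C·cosβ = 21·4.3126 + 2·31.6702 = 153.9056

L=153.906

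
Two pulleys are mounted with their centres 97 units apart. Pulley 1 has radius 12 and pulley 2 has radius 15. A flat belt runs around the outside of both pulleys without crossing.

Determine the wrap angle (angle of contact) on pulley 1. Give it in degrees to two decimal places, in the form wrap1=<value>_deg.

wrap1=176.46_deg

open belt: β = asin((r2−r1)/C) = asin(3/97) = 1.7723°
wrap1 = π − 2β = 176.4554°
wrap2 = π + 2β = 183.5446°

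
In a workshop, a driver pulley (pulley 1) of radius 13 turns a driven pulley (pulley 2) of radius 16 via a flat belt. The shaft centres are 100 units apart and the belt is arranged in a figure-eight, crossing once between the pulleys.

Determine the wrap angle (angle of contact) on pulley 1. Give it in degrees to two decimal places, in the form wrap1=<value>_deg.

crossed belt: β = asin((r1+r2)/C) = asin(29/100) = 16.8580°
wrap1 = wrap2 = π + 2β = 213.7159°

wrap1=213.72_deg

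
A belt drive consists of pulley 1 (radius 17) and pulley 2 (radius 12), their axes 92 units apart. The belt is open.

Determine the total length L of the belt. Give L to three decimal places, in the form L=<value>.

L=275.378

open belt: β = asin((r2−r1)/C) = asin(-5/92) = -3.1154°
wrap1 = π − 2β = 186.2309°
wrap2 = π + 2β = 173.7691°
tangent length = C·cosβ = 91.8640
L = r1·wrap1 + r2·wrap2 + 2·C·cosβ = 17·3.2503 + 12·3.0328 + 2·91.8640 = 275.3780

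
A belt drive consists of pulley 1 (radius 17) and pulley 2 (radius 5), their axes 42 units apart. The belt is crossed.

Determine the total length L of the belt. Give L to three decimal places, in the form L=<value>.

crossed belt: β = asin((r1+r2)/C) = asin(22/42) = 31.5881°
wrap1 = wrap2 = π + 2β = 243.1763°
tangent length = C·cosβ = 35.7771
L = (r1+r2)·wrap + 2·C·cosβ = 22·4.2442 + 2·35.7771 = 164.9272

L=164.927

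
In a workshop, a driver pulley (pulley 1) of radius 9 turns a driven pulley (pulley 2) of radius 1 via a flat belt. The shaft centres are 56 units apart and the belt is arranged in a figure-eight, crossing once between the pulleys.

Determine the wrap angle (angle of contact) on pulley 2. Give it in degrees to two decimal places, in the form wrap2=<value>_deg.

wrap2=200.57_deg

crossed belt: β = asin((r1+r2)/C) = asin(10/56) = 10.2866°
wrap1 = wrap2 = π + 2β = 200.5731°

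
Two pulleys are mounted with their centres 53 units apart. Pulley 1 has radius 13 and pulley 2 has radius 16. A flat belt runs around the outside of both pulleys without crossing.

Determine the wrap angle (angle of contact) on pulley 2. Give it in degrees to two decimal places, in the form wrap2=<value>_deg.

wrap2=186.49_deg

open belt: β = asin((r2−r1)/C) = asin(3/53) = 3.2449°
wrap1 = π − 2β = 173.5102°
wrap2 = π + 2β = 186.4898°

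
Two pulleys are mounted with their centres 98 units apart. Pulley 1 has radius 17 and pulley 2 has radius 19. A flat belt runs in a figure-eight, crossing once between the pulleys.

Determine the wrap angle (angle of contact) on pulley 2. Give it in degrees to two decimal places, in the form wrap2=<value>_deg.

wrap2=223.10_deg

crossed belt: β = asin((r1+r2)/C) = asin(36/98) = 21.5521°
wrap1 = wrap2 = π + 2β = 223.1042°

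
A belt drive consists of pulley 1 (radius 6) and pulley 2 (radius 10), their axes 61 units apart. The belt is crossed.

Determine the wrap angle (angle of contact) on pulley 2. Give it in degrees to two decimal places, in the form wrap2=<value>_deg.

crossed belt: β = asin((r1+r2)/C) = asin(16/61) = 15.2063°
wrap1 = wrap2 = π + 2β = 210.4126°

wrap2=210.41_deg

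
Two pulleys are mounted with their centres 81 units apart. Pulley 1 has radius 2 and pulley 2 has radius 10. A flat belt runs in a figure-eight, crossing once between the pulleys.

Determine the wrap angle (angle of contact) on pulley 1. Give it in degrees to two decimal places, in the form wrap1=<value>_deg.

wrap1=197.04_deg

crossed belt: β = asin((r1+r2)/C) = asin(12/81) = 8.5196°
wrap1 = wrap2 = π + 2β = 197.0392°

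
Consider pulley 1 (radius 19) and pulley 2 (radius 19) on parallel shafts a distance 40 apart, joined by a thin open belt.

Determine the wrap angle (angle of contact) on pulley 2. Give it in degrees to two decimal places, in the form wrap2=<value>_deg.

open belt: β = asin((r2−r1)/C) = asin(0/40) = 0.0000°
wrap1 = π − 2β = 180.0000°
wrap2 = π + 2β = 180.0000°

wrap2=180.00_deg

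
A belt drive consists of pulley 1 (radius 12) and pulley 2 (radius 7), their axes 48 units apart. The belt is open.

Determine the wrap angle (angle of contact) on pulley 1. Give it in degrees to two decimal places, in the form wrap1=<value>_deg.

open belt: β = asin((r2−r1)/C) = asin(-5/48) = -5.9792°
wrap1 = π − 2β = 191.9583°
wrap2 = π + 2β = 168.0417°

wrap1=191.96_deg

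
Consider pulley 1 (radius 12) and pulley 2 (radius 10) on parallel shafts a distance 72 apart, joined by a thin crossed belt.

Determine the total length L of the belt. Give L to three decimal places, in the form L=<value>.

crossed belt: β = asin((r1+r2)/C) = asin(22/72) = 17.7916°
wrap1 = wrap2 = π + 2β = 215.5832°
tangent length = C·cosβ = 68.5565
L = (r1+r2)·wrap + 2·C·cosβ = 22·3.7626 + 2·68.5565 = 219.8911

L=219.891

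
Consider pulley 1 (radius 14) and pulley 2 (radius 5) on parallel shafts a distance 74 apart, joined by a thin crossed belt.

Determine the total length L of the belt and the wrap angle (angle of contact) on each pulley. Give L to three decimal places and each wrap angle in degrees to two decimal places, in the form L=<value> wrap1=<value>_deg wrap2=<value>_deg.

L=212.596 wrap1=209.76_deg wrap2=209.76_deg

crossed belt: β = asin((r1+r2)/C) = asin(19/74) = 14.8777°
wrap1 = wrap2 = π + 2β = 209.7554°
tangent length = C·cosβ = 71.5192
L = (r1+r2)·wrap + 2·C·cosβ = 19·3.6609 + 2·71.5192 = 212.5960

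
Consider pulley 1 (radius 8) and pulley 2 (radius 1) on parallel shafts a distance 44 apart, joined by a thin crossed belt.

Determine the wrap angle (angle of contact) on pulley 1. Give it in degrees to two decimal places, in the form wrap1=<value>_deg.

wrap1=203.61_deg

crossed belt: β = asin((r1+r2)/C) = asin(9/44) = 11.8029°
wrap1 = wrap2 = π + 2β = 203.6058°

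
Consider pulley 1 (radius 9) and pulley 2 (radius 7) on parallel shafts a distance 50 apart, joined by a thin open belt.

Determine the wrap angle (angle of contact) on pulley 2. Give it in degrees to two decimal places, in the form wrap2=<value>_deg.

open belt: β = asin((r2−r1)/C) = asin(-2/50) = -2.2924°
wrap1 = π − 2β = 184.5849°
wrap2 = π + 2β = 175.4151°

wrap2=175.42_deg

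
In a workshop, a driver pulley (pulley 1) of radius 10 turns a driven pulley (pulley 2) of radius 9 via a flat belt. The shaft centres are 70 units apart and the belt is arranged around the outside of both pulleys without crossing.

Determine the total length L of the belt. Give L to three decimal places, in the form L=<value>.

L=199.705

open belt: β = asin((r2−r1)/C) = asin(-1/70) = -0.8185°
wrap1 = π − 2β = 181.6371°
wrap2 = π + 2β = 178.3629°
tangent length = C·cosβ = 69.9929
L = r1·wrap1 + r2·wrap2 + 2·C·cosβ = 10·3.1702 + 9·3.1130 + 2·69.9929 = 199.7045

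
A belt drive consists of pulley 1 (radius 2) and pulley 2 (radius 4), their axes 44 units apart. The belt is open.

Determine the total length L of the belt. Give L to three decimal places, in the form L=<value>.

L=106.940

open belt: β = asin((r2−r1)/C) = asin(2/44) = 2.6053°
wrap1 = π − 2β = 174.7895°
wrap2 = π + 2β = 185.2105°
tangent length = C·cosβ = 43.9545
L = r1·wrap1 + r2·wrap2 + 2·C·cosβ = 2·3.0507 + 4·3.2325 + 2·43.9545 = 106.9405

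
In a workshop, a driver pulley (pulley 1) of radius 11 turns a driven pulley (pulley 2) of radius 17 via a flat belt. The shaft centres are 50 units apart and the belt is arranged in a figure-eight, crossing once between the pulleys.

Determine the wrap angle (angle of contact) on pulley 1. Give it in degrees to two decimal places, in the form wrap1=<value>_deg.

crossed belt: β = asin((r1+r2)/C) = asin(28/50) = 34.0558°
wrap1 = wrap2 = π + 2β = 248.1116°

wrap1=248.11_deg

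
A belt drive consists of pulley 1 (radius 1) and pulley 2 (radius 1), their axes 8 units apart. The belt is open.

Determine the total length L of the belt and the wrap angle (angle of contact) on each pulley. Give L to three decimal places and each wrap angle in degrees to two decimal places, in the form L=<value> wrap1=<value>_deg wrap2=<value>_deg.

open belt: β = asin((r2−r1)/C) = asin(0/8) = 0.0000°
wrap1 = π − 2β = 180.0000°
wrap2 = π + 2β = 180.0000°
tangent length = C·cosβ = 8.0000
L = r1·wrap1 + r2·wrap2 + 2·C·cosβ = 1·3.1416 + 1·3.1416 + 2·8.0000 = 22.2832

L=22.283 wrap1=180.00_deg wrap2=180.00_deg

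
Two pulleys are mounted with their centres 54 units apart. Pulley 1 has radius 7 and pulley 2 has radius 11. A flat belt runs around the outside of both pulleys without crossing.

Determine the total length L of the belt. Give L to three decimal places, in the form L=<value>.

open belt: β = asin((r2−r1)/C) = asin(4/54) = 4.2480°
wrap1 = π − 2β = 171.5040°
wrap2 = π + 2β = 188.4960°
tangent length = C·cosβ = 53.8516
L = r1·wrap1 + r2·wrap2 + 2·C·cosβ = 7·2.9933 + 11·3.2899 + 2·53.8516 = 164.8451

L=164.845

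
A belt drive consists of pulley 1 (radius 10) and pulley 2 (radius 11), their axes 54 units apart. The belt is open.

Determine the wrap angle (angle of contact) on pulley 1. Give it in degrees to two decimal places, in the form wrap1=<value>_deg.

open belt: β = asin((r2−r1)/C) = asin(1/54) = 1.0611°
wrap1 = π − 2β = 177.8778°
wrap2 = π + 2β = 182.1222°

wrap1=177.88_deg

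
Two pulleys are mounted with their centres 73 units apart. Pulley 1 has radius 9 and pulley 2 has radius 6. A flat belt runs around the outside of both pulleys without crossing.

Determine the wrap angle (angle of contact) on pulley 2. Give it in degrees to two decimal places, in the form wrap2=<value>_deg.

wrap2=175.29_deg

open belt: β = asin((r2−r1)/C) = asin(-3/73) = -2.3553°
wrap1 = π − 2β = 184.7106°
wrap2 = π + 2β = 175.2894°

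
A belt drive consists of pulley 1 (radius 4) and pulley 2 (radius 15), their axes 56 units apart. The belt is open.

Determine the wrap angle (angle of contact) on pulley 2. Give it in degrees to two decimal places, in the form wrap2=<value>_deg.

wrap2=202.66_deg

open belt: β = asin((r2−r1)/C) = asin(11/56) = 11.3282°
wrap1 = π − 2β = 157.3436°
wrap2 = π + 2β = 202.6564°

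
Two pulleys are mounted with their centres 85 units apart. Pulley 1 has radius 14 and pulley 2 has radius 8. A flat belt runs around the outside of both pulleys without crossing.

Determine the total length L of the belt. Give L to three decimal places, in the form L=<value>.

open belt: β = asin((r2−r1)/C) = asin(-6/85) = -4.0478°
wrap1 = π − 2β = 188.0955°
wrap2 = π + 2β = 171.9045°
tangent length = C·cosβ = 84.7880
L = r1·wrap1 + r2·wrap2 + 2·C·cosβ = 14·3.2829 + 8·3.0003 + 2·84.7880 = 239.5387

L=239.539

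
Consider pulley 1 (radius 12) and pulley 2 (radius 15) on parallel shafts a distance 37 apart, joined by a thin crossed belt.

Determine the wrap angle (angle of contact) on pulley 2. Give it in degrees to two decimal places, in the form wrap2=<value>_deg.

wrap2=273.73_deg

crossed belt: β = asin((r1+r2)/C) = asin(27/37) = 46.8637°
wrap1 = wrap2 = π + 2β = 273.7275°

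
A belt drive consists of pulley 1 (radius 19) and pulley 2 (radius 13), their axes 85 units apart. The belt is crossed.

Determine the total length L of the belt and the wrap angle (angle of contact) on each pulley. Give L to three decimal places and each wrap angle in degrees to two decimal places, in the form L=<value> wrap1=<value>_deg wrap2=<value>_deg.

crossed belt: β = asin((r1+r2)/C) = asin(32/85) = 22.1152°
wrap1 = wrap2 = π + 2β = 224.2305°
tangent length = C·cosβ = 78.7464
L = (r1+r2)·wrap + 2·C·cosβ = 32·3.9136 + 2·78.7464 = 282.7268

L=282.727 wrap1=224.23_deg wrap2=224.23_deg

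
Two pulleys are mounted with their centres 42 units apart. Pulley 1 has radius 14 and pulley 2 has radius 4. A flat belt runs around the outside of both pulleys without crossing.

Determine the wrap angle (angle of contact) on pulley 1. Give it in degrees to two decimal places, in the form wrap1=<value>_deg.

wrap1=207.55_deg

open belt: β = asin((r2−r1)/C) = asin(-10/42) = -13.7741°
wrap1 = π − 2β = 207.5483°
wrap2 = π + 2β = 152.4517°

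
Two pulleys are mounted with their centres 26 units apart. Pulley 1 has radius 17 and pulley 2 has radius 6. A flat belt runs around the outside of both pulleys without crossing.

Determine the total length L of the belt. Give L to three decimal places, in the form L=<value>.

open belt: β = asin((r2−r1)/C) = asin(-11/26) = -25.0290°
wrap1 = π − 2β = 230.0580°
wrap2 = π + 2β = 129.9420°
tangent length = C·cosβ = 23.5584
L = r1·wrap1 + r2·wrap2 + 2·C·cosβ = 17·4.0153 + 6·2.2679 + 2·23.5584 = 128.9840

L=128.984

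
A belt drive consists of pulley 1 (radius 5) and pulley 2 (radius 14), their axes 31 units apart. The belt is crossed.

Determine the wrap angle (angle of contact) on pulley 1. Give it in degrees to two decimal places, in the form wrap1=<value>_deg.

wrap1=255.60_deg

crossed belt: β = asin((r1+r2)/C) = asin(19/31) = 37.7997°
wrap1 = wrap2 = π + 2β = 255.5994°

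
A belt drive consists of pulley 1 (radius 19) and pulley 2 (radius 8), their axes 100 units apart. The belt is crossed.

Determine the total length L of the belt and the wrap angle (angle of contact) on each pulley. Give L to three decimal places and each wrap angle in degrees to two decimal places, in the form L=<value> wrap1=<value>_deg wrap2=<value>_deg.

L=292.158 wrap1=211.33_deg wrap2=211.33_deg

crossed belt: β = asin((r1+r2)/C) = asin(27/100) = 15.6643°
wrap1 = wrap2 = π + 2β = 211.3285°
tangent length = C·cosβ = 96.2860
L = (r1+r2)·wrap + 2·C·cosβ = 27·3.6884 + 2·96.2860 = 292.1583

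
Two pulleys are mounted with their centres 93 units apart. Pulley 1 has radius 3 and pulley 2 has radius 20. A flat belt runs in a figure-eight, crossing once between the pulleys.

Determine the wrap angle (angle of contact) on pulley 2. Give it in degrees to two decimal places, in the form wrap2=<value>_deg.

crossed belt: β = asin((r1+r2)/C) = asin(23/93) = 14.3185°
wrap1 = wrap2 = π + 2β = 208.6370°

wrap2=208.64_deg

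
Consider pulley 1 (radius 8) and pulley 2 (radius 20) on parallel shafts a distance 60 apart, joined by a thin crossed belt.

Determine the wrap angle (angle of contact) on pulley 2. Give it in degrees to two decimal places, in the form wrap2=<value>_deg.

wrap2=235.64_deg

crossed belt: β = asin((r1+r2)/C) = asin(28/60) = 27.8181°
wrap1 = wrap2 = π + 2β = 235.6363°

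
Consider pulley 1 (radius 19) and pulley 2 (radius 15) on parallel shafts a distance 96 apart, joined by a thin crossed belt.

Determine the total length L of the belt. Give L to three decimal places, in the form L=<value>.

crossed belt: β = asin((r1+r2)/C) = asin(34/96) = 20.7424°
wrap1 = wrap2 = π + 2β = 221.4848°
tangent length = C·cosβ = 89.7775
L = (r1+r2)·wrap + 2·C·cosβ = 34·3.8656 + 2·89.7775 = 310.9867

L=310.987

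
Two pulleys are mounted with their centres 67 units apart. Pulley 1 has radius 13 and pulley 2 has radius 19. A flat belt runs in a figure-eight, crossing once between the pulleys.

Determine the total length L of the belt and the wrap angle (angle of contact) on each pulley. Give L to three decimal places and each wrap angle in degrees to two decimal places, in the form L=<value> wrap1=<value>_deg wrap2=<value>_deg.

L=250.127 wrap1=237.06_deg wrap2=237.06_deg

crossed belt: β = asin((r1+r2)/C) = asin(32/67) = 28.5295°
wrap1 = wrap2 = π + 2β = 237.0591°
tangent length = C·cosβ = 58.8643
L = (r1+r2)·wrap + 2·C·cosβ = 32·4.1375 + 2·58.8643 = 250.1273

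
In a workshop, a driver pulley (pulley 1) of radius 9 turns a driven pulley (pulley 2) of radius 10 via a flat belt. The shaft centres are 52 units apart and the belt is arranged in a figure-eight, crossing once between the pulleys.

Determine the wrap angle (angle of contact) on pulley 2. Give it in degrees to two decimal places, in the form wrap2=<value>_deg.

wrap2=222.86_deg

crossed belt: β = asin((r1+r2)/C) = asin(19/52) = 21.4313°
wrap1 = wrap2 = π + 2β = 222.8625°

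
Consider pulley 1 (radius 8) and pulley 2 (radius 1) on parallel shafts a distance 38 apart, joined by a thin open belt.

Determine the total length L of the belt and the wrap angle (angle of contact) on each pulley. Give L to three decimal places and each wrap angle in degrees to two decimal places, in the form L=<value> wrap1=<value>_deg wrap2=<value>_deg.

open belt: β = asin((r2−r1)/C) = asin(-7/38) = -10.6151°
wrap1 = π − 2β = 201.2302°
wrap2 = π + 2β = 158.7698°
tangent length = C·cosβ = 37.3497
L = r1·wrap1 + r2·wrap2 + 2·C·cosβ = 8·3.5121 + 1·2.7711 + 2·37.3497 = 105.5675

L=105.567 wrap1=201.23_deg wrap2=158.77_deg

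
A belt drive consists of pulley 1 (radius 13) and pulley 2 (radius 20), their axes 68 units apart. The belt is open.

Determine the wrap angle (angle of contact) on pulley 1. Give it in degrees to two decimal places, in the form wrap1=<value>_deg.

open belt: β = asin((r2−r1)/C) = asin(7/68) = 5.9086°
wrap1 = π − 2β = 168.1829°
wrap2 = π + 2β = 191.8171°

wrap1=168.18_deg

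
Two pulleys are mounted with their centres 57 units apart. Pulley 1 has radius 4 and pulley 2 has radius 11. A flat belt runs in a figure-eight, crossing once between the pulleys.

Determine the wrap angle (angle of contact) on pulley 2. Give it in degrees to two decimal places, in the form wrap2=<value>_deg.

wrap2=210.52_deg

crossed belt: β = asin((r1+r2)/C) = asin(15/57) = 15.2575°
wrap1 = wrap2 = π + 2β = 210.5150°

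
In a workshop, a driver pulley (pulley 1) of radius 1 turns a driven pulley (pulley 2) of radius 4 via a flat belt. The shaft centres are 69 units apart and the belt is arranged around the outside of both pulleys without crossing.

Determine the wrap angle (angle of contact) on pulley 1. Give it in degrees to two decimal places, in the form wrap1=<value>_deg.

wrap1=175.02_deg

open belt: β = asin((r2−r1)/C) = asin(3/69) = 2.4919°
wrap1 = π − 2β = 175.0162°
wrap2 = π + 2β = 184.9838°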